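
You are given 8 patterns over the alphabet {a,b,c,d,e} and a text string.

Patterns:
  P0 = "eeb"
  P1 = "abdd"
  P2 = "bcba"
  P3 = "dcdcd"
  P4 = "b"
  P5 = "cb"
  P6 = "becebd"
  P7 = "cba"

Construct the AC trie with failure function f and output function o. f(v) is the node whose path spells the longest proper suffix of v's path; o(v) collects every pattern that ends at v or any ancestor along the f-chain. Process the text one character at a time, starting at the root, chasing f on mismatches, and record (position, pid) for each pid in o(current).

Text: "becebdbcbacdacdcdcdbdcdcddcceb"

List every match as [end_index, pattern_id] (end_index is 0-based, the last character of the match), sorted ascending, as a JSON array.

Build:
Trie nodes:
  n0 'ε': a→4 b→8 c→17 d→12 e→1
  n1 'e': e→2
  n2 'ee': b→3
  n3 'eeb': ·  [P0 ends]
  n4 'a': b→5
  n5 'ab': d→6
  n6 'abd': d→7
  n7 'abdd': ·  [P1 ends]
  n8 'b': c→9 e→19  [P4 ends]
  n9 'bc': b→10
  n10 'bcb': a→11
  n11 'bcba': ·  [P2 ends]
  n12 'd': c→13
  n13 'dc': d→14
  n14 'dcd': c→15
  n15 'dcdc': d→16
  n16 'dcdcd': ·  [P3 ends]
  n17 'c': b→18
  n18 'cb': a→24  [P5 ends]
  n19 'be': c→20
  n20 'bec': e→21
  n21 'bece': b→22
  n22 'beceb': d→23
  n23 'becebd': ·  [P6 ends]
  n24 'cba': ·  [P7 ends]

BFS fail/out derivation:
  fail(1) 'e': from fail(0)=0 chase 'e': 0 ⇒ 0;  out=∅∪out(0)=∅
  fail(4) 'a': from fail(0)=0 chase 'a': 0 ⇒ 0;  out=∅∪out(0)=∅
  fail(8) 'b': from fail(0)=0 chase 'b': 0 ⇒ 0;  out={4}∪out(0)={4}
  fail(12) 'd': from fail(0)=0 chase 'd': 0 ⇒ 0;  out=∅∪out(0)=∅
  fail(17) 'c': from fail(0)=0 chase 'c': 0 ⇒ 0;  out=∅∪out(0)=∅
  fail(2) 'ee': from fail(1)=0 chase 'e': 0 ⇒ 1;  out=∅∪out(1)=∅
  fail(5) 'ab': from fail(4)=0 chase 'b': 0 ⇒ 8;  out=∅∪out(8)={4}
  fail(9) 'bc': from fail(8)=0 chase 'c': 0 ⇒ 17;  out=∅∪out(17)=∅
  fail(13) 'dc': from fail(12)=0 chase 'c': 0 ⇒ 17;  out=∅∪out(17)=∅
  fail(18) 'cb': from fail(17)=0 chase 'b': 0 ⇒ 8;  out={5}∪out(8)={4,5}
  fail(19) 'be': from fail(8)=0 chase 'e': 0 ⇒ 1;  out=∅∪out(1)=∅
  fail(3) 'eeb': from fail(2)=1 chase 'b': 1→0 ⇒ 8;  out={0}∪out(8)={0,4}
  fail(6) 'abd': from fail(5)=8 chase 'd': 8→0 ⇒ 12;  out=∅∪out(12)=∅
  fail(10) 'bcb': from fail(9)=17 chase 'b': 17 ⇒ 18;  out=∅∪out(18)={4,5}
  fail(14) 'dcd': from fail(13)=17 chase 'd': 17→0 ⇒ 12;  out=∅∪out(12)=∅
  fail(20) 'bec': from fail(19)=1 chase 'c': 1→0 ⇒ 17;  out=∅∪out(17)=∅
  fail(24) 'cba': from fail(18)=8 chase 'a': 8→0 ⇒ 4;  out={7}∪out(4)={7}
  fail(7) 'abdd': from fail(6)=12 chase 'd': 12→0 ⇒ 12;  out={1}∪out(12)={1}
  fail(11) 'bcba': from fail(10)=18 chase 'a': 18 ⇒ 24;  out={2}∪out(24)={2,7}
  fail(15) 'dcdc': from fail(14)=12 chase 'c': 12 ⇒ 13;  out=∅∪out(13)=∅
  fail(21) 'bece': from fail(20)=17 chase 'e': 17→0 ⇒ 1;  out=∅∪out(1)=∅
  fail(16) 'dcdcd': from fail(15)=13 chase 'd': 13 ⇒ 14;  out={3}∪out(14)={3}
  fail(22) 'beceb': from fail(21)=1 chase 'b': 1→0 ⇒ 8;  out=∅∪out(8)={4}
  fail(23) 'becebd': from fail(22)=8 chase 'd': 8→0 ⇒ 12;  out={6}∪out(12)={6}

Scan:
i=0 'b': node 0→8  → match P4@[0:0]
i=1 'e': node 8→19
i=2 'c': node 19→20
i=3 'e': node 20→21
i=4 'b': node 21→22  → match P4@[4:4]
i=5 'd': node 22→23  → match P6@[0:5]
i=6 'b': node 23→8 (fail-walked)  → match P4@[6:6]
i=7 'c': node 8→9
i=8 'b': node 9→10  → match P4@[8:8],P5@[7:8]
i=9 'a': node 10→11  → match P2@[6:9],P7@[7:9]
i=10 'c': node 11→17 (fail-walked)
i=11 'd': node 17→12 (fail-walked)
i=12 'a': node 12→4 (fail-walked)
i=13 'c': node 4→17 (fail-walked)
i=14 'd': node 17→12 (fail-walked)
i=15 'c': node 12→13
i=16 'd': node 13→14
i=17 'c': node 14→15
i=18 'd': node 15→16  → match P3@[14:18]
i=19 'b': node 16→8 (fail-walked)  → match P4@[19:19]
i=20 'd': node 8→12 (fail-walked)
i=21 'c': node 12→13
i=22 'd': node 13→14
i=23 'c': node 14→15
i=24 'd': node 15→16  → match P3@[20:24]
i=25 'd': node 16→12 (fail-walked)
i=26 'c': node 12→13
i=27 'c': node 13→17 (fail-walked)
i=28 'e': node 17→1 (fail-walked)
i=29 'b': node 1→8 (fail-walked)  → match P4@[29:29]

All matches (sorted): [[0,4],[4,4],[5,6],[6,4],[8,4],[8,5],[9,2],[9,7],[18,3],[19,4],[24,3],[29,4]]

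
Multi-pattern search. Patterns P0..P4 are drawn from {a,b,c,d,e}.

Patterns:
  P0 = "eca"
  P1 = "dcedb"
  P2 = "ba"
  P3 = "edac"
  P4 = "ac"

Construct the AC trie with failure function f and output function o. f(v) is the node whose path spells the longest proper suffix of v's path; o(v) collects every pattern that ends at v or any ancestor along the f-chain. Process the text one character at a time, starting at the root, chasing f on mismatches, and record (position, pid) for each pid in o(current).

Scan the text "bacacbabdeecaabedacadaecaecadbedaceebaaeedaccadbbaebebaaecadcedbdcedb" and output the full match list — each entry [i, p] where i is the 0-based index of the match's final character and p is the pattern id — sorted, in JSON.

Construct AC machine:
Trie (insert patterns):
  0='ε' goto a→14 b→9 d→4 e→1
  1='e' goto c→2 d→11
  2='ec' goto a→3
  3='eca' goto ·  ←P0
  4='d' goto c→5
  5='dc' goto e→6
  6='dce' goto d→7
  7='dced' goto b→8
  8='dcedb' goto ·  ←P1
  9='b' goto a→10
  10='ba' goto ·  ←P2
  11='ed' goto a→12
  12='eda' goto c→13
  13='edac' goto ·  ←P3
  14='a' goto c→15
  15='ac' goto ·  ←P4

Failure links (BFS by depth):
  n1('e'): parent n0 fail=0; on 'e' 0 → fail=0;  out ∅∪∅=∅
  n4('d'): parent n0 fail=0; on 'd' 0 → fail=0;  out ∅∪∅=∅
  n9('b'): parent n0 fail=0; on 'b' 0 → fail=0;  out ∅∪∅=∅
  n14('a'): parent n0 fail=0; on 'a' 0 → fail=0;  out ∅∪∅=∅
  n2('ec'): parent n1 fail=0; on 'c' 0 → fail=0;  out ∅∪∅=∅
  n5('dc'): parent n4 fail=0; on 'c' 0 → fail=0;  out ∅∪∅=∅
  n10('ba'): parent n9 fail=0; on 'a' 0 → fail=14;  out {2}∪∅={2}
  n11('ed'): parent n1 fail=0; on 'd' 0 → fail=4;  out ∅∪∅=∅
  n15('ac'): parent n14 fail=0; on 'c' 0 → fail=0;  out {4}∪∅={4}
  n3('eca'): parent n2 fail=0; on 'a' 0 → fail=14;  out {0}∪∅={0}
  n6('dce'): parent n5 fail=0; on 'e' 0 → fail=1;  out ∅∪∅=∅
  n12('eda'): parent n11 fail=4; on 'a' 4→0 → fail=14;  out ∅∪∅=∅
  n7('dced'): parent n6 fail=1; on 'd' 1 → fail=11;  out ∅∪∅=∅
  n13('edac'): parent n12 fail=14; on 'c' 14 → fail=15;  out {3}∪{4}={3,4}
  n8('dcedb'): parent n7 fail=11; on 'b' 11→4→0 → fail=9;  out {1}∪∅={1}

Scan:
pos 0 'b': at 9
pos 1 'a': at 10  emit P2@[0:1]
pos 2 'c': at 15 (fail-walked)  emit P4@[1:2]
pos 3 'a': at 14 (fail-walked)
pos 4 'c': at 15  emit P4@[3:4]
pos 5 'b': at 9 (fail-walked)
pos 6 'a': at 10  emit P2@[5:6]
pos 7 'b': at 9 (fail-walked)
pos 8 'd': at 4 (fail-walked)
pos 9 'e': at 1 (fail-walked)
pos 10 'e': at 1 (fail-walked)
pos 11 'c': at 2
pos 12 'a': at 3  emit P0@[10:12]
pos 13 'a': at 14 (fail-walked)
pos 14 'b': at 9 (fail-walked)
pos 15 'e': at 1 (fail-walked)
pos 16 'd': at 11
pos 17 'a': at 12
pos 18 'c': at 13  emit P3@[15:18],P4@[17:18]
pos 19 'a': at 14 (fail-walked)
pos 20 'd': at 4 (fail-walked)
pos 21 'a': at 14 (fail-walked)
pos 22 'e': at 1 (fail-walked)
pos 23 'c': at 2
pos 24 'a': at 3  emit P0@[22:24]
pos 25 'e': at 1 (fail-walked)
pos 26 'c': at 2
pos 27 'a': at 3  emit P0@[25:27]
pos 28 'd': at 4 (fail-walked)
pos 29 'b': at 9 (fail-walked)
pos 30 'e': at 1 (fail-walked)
pos 31 'd': at 11
pos 32 'a': at 12
pos 33 'c': at 13  emit P3@[30:33],P4@[32:33]
pos 34 'e': at 1 (fail-walked)
pos 35 'e': at 1 (fail-walked)
pos 36 'b': at 9 (fail-walked)
pos 37 'a': at 10  emit P2@[36:37]
pos 38 'a': at 14 (fail-walked)
pos 39 'e': at 1 (fail-walked)
pos 40 'e': at 1 (fail-walked)
pos 41 'd': at 11
pos 42 'a': at 12
pos 43 'c': at 13  emit P3@[40:43],P4@[42:43]
pos 44 'c': at 0 (fail-walked)
pos 45 'a': at 14
pos 46 'd': at 4 (fail-walked)
pos 47 'b': at 9 (fail-walked)
pos 48 'b': at 9 (fail-walked)
pos 49 'a': at 10  emit P2@[48:49]
pos 50 'e': at 1 (fail-walked)
pos 51 'b': at 9 (fail-walked)
pos 52 'e': at 1 (fail-walked)
pos 53 'b': at 9 (fail-walked)
pos 54 'a': at 10  emit P2@[53:54]
pos 55 'a': at 14 (fail-walked)
pos 56 'e': at 1 (fail-walked)
pos 57 'c': at 2
pos 58 'a': at 3  emit P0@[56:58]
pos 59 'd': at 4 (fail-walked)
pos 60 'c': at 5
pos 61 'e': at 6
pos 62 'd': at 7
pos 63 'b': at 8  emit P1@[59:63]
pos 64 'd': at 4 (fail-walked)
pos 65 'c': at 5
pos 66 'e': at 6
pos 67 'd': at 7
pos 68 'b': at 8  emit P1@[64:68]

All matches (sorted): [[1,2],[2,4],[4,4],[6,2],[12,0],[18,3],[18,4],[24,0],[27,0],[33,3],[33,4],[37,2],[43,3],[43,4],[49,2],[54,2],[58,0],[63,1],[68,1]]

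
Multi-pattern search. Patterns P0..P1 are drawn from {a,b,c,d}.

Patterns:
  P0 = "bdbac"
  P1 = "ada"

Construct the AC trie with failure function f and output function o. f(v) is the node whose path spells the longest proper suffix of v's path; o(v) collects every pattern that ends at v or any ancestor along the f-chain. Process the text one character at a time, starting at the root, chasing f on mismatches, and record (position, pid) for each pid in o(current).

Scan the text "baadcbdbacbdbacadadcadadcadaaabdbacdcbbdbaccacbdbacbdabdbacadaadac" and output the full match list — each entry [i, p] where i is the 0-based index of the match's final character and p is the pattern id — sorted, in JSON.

Build automaton:
Trie (insert patterns):
  n0 'ε': a→6 b→1
  n1 'b': d→2
  n2 'bd': b→3
  n3 'bdb': a→4
  n4 'bdba': c→5
  n5 'bdbac': ·  ←P0
  n6 'a': d→7
  n7 'ad': a→8
  n8 'ada': ·  ←P1

Failure links (BFS by depth):
  fail(1) 'b': from fail(0)=0 chase 'b': 0 ⇒ 0;  out=∅∪out(0)=∅
  fail(6) 'a': from fail(0)=0 chase 'a': 0 ⇒ 0;  out=∅∪out(0)=∅
  fail(2) 'bd': from fail(1)=0 chase 'd': 0 ⇒ 0;  out=∅∪out(0)=∅
  fail(7) 'ad': from fail(6)=0 chase 'd': 0 ⇒ 0;  out=∅∪out(0)=∅
  fail(3) 'bdb': from fail(2)=0 chase 'b': 0 ⇒ 1;  out=∅∪out(1)=∅
  fail(8) 'ada': from fail(7)=0 chase 'a': 0 ⇒ 6;  out={1}∪out(6)={1}
  fail(4) 'bdba': from fail(3)=1 chase 'a': 1→0 ⇒ 6;  out=∅∪out(6)=∅
  fail(5) 'bdbac': from fail(4)=6 chase 'c': 6→0 ⇒ 0;  out={0}∪out(0)={0}

Text stream:
i=0 'b': node 0→1
i=1 'a': node 1→6 (via fail)
i=2 'a': node 6→6 (via fail)
i=3 'd': node 6→7
i=4 'c': node 7→0 (via fail)
i=5 'b': node 0→1
i=6 'd': node 1→2
i=7 'b': node 2→3
i=8 'a': node 3→4
i=9 'c': node 4→5  emit P0@[5:9]
i=10 'b': node 5→1 (via fail)
i=11 'd': node 1→2
i=12 'b': node 2→3
i=13 'a': node 3→4
i=14 'c': node 4→5  emit P0@[10:14]
i=15 'a': node 5→6 (via fail)
i=16 'd': node 6→7
i=17 'a': node 7→8  emit P1@[15:17]
i=18 'd': node 8→7 (via fail)
i=19 'c': node 7→0 (via fail)
i=20 'a': node 0→6
i=21 'd': node 6→7
i=22 'a': node 7→8  emit P1@[20:22]
i=23 'd': node 8→7 (via fail)
i=24 'c': node 7→0 (via fail)
i=25 'a': node 0→6
i=26 'd': node 6→7
i=27 'a': node 7→8  emit P1@[25:27]
i=28 'a': node 8→6 (via fail)
i=29 'a': node 6→6 (via fail)
i=30 'b': node 6→1 (via fail)
i=31 'd': node 1→2
i=32 'b': node 2→3
i=33 'a': node 3→4
i=34 'c': node 4→5  emit P0@[30:34]
i=35 'd': node 5→0 (via fail)
i=36 'c': node 0→0
i=37 'b': node 0→1
i=38 'b': node 1→1 (via fail)
i=39 'd': node 1→2
i=40 'b': node 2→3
i=41 'a': node 3→4
i=42 'c': node 4→5  emit P0@[38:42]
i=43 'c': node 5→0 (via fail)
i=44 'a': node 0→6
i=45 'c': node 6→0 (via fail)
i=46 'b': node 0→1
i=47 'd': node 1→2
i=48 'b': node 2→3
i=49 'a': node 3→4
i=50 'c': node 4→5  emit P0@[46:50]
i=51 'b': node 5→1 (via fail)
i=52 'd': node 1→2
i=53 'a': node 2→6 (via fail)
i=54 'b': node 6→1 (via fail)
i=55 'd': node 1→2
i=56 'b': node 2→3
i=57 'a': node 3→4
i=58 'c': node 4→5  emit P0@[54:58]
i=59 'a': node 5→6 (via fail)
i=60 'd': node 6→7
i=61 'a': node 7→8  emit P1@[59:61]
i=62 'a': node 8→6 (via fail)
i=63 'd': node 6→7
i=64 'a': node 7→8  emit P1@[62:64]
i=65 'c': node 8→0 (via fail)

Matches: [[9,0],[14,0],[17,1],[22,1],[27,1],[34,0],[42,0],[50,0],[58,0],[61,1],[64,1]]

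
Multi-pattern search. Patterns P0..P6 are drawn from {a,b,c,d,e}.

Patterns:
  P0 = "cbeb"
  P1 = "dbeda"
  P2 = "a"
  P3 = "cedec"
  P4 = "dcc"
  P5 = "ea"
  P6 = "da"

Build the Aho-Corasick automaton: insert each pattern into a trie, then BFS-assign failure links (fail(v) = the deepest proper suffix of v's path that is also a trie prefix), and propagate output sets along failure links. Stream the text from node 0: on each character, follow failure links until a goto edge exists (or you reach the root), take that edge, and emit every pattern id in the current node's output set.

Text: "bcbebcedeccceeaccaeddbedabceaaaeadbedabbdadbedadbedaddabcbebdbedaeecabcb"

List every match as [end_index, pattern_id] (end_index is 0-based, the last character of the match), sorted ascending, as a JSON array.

Build:
Trie nodes:
  0='ε' goto a→10 c→1 d→5 e→17
  1='c' goto b→2 e→11
  2='cb' goto e→3
  3='cbe' goto b→4
  4='cbeb' goto ·  ←P0
  5='d' goto a→19 b→6 c→15
  6='db' goto e→7
  7='dbe' goto d→8
  8='dbed' goto a→9
  9='dbeda' goto ·  ←P1
  10='a' goto ·  ←P2
  11='ce' goto d→12
  12='ced' goto e→13
  13='cede' goto c→14
  14='cedec' goto ·  ←P3
  15='dc' goto c→16
  16='dcc' goto ·  ←P4
  17='e' goto a→18
  18='ea' goto ·  ←P5
  19='da' goto ·  ←P6

BFS fail/out derivation:
  n1('c'): parent n0 fail=0; on 'c' 0 → fail=0;  out ∅∪∅=∅
  n5('d'): parent n0 fail=0; on 'd' 0 → fail=0;  out ∅∪∅=∅
  n10('a'): parent n0 fail=0; on 'a' 0 → fail=0;  out {2}∪∅={2}
  n17('e'): parent n0 fail=0; on 'e' 0 → fail=0;  out ∅∪∅=∅
  n2('cb'): parent n1 fail=0; on 'b' 0 → fail=0;  out ∅∪∅=∅
  n6('db'): parent n5 fail=0; on 'b' 0 → fail=0;  out ∅∪∅=∅
  n11('ce'): parent n1 fail=0; on 'e' 0 → fail=17;  out ∅∪∅=∅
  n15('dc'): parent n5 fail=0; on 'c' 0 → fail=1;  out ∅∪∅=∅
  n18('ea'): parent n17 fail=0; on 'a' 0 → fail=10;  out {5}∪{2}={2,5}
  n19('da'): parent n5 fail=0; on 'a' 0 → fail=10;  out {6}∪{2}={2,6}
  n3('cbe'): parent n2 fail=0; on 'e' 0 → fail=17;  out ∅∪∅=∅
  n7('dbe'): parent n6 fail=0; on 'e' 0 → fail=17;  out ∅∪∅=∅
  n12('ced'): parent n11 fail=17; on 'd' 17→0 → fail=5;  out ∅∪∅=∅
  n16('dcc'): parent n15 fail=1; on 'c' 1→0 → fail=1;  out {4}∪∅={4}
  n4('cbeb'): parent n3 fail=17; on 'b' 17→0 → fail=0;  out {0}∪∅={0}
  n8('dbed'): parent n7 fail=17; on 'd' 17→0 → fail=5;  out ∅∪∅=∅
  n13('cede'): parent n12 fail=5; on 'e' 5→0 → fail=17;  out ∅∪∅=∅
  n9('dbeda'): parent n8 fail=5; on 'a' 5 → fail=19;  out {1}∪{2,6}={1,2,6}
  n14('cedec'): parent n13 fail=17; on 'c' 17→0 → fail=1;  out {3}∪∅={3}

Run:
i=0 'b': node 0→0
i=1 'c': node 0→1
i=2 'b': node 1→2
i=3 'e': node 2→3
i=4 'b': node 3→4  ** P0@[1:4]
i=5 'c': node 4→1 (fail-walked)
i=6 'e': node 1→11
i=7 'd': node 11→12
i=8 'e': node 12→13
i=9 'c': node 13→14  ** P3@[5:9]
i=10 'c': node 14→1 (fail-walked)
i=11 'c': node 1→1 (fail-walked)
i=12 'e': node 1→11
i=13 'e': node 11→17 (fail-walked)
i=14 'a': node 17→18  ** P2@[14:14],P5@[13:14]
i=15 'c': node 18→1 (fail-walked)
i=16 'c': node 1→1 (fail-walked)
i=17 'a': node 1→10 (fail-walked)  ** P2@[17:17]
i=18 'e': node 10→17 (fail-walked)
i=19 'd': node 17→5 (fail-walked)
i=20 'd': node 5→5 (fail-walked)
i=21 'b': node 5→6
i=22 'e': node 6→7
i=23 'd': node 7→8
i=24 'a': node 8→9  ** P1@[20:24],P2@[24:24],P6@[23:24]
i=25 'b': node 9→0 (fail-walked)
i=26 'c': node 0→1
i=27 'e': node 1→11
i=28 'a': node 11→18 (fail-walked)  ** P2@[28:28],P5@[27:28]
i=29 'a': node 18→10 (fail-walked)  ** P2@[29:29]
i=30 'a': node 10→10 (fail-walked)  ** P2@[30:30]
i=31 'e': node 10→17 (fail-walked)
i=32 'a': node 17→18  ** P2@[32:32],P5@[31:32]
i=33 'd': node 18→5 (fail-walked)
i=34 'b': node 5→6
i=35 'e': node 6→7
i=36 'd': node 7→8
i=37 'a': node 8→9  ** P1@[33:37],P2@[37:37],P6@[36:37]
i=38 'b': node 9→0 (fail-walked)
i=39 'b': node 0→0
i=40 'd': node 0→5
i=41 'a': node 5→19  ** P2@[41:41],P6@[40:41]
i=42 'd': node 19→5 (fail-walked)
i=43 'b': node 5→6
i=44 'e': node 6→7
i=45 'd': node 7→8
i=46 'a': node 8→9  ** P1@[42:46],P2@[46:46],P6@[45:46]
i=47 'd': node 9→5 (fail-walked)
i=48 'b': node 5→6
i=49 'e': node 6→7
i=50 'd': node 7→8
i=51 'a': node 8→9  ** P1@[47:51],P2@[51:51],P6@[50:51]
i=52 'd': node 9→5 (fail-walked)
i=53 'd': node 5→5 (fail-walked)
i=54 'a': node 5→19  ** P2@[54:54],P6@[53:54]
i=55 'b': node 19→0 (fail-walked)
i=56 'c': node 0→1
i=57 'b': node 1→2
i=58 'e': node 2→3
i=59 'b': node 3→4  ** P0@[56:59]
i=60 'd': node 4→5 (fail-walked)
i=61 'b': node 5→6
i=62 'e': node 6→7
i=63 'd': node 7→8
i=64 'a': node 8→9  ** P1@[60:64],P2@[64:64],P6@[63:64]
i=65 'e': node 9→17 (fail-walked)
i=66 'e': node 17→17 (fail-walked)
i=67 'c': node 17→1 (fail-walked)
i=68 'a': node 1→10 (fail-walked)  ** P2@[68:68]
i=69 'b': node 10→0 (fail-walked)
i=70 'c': node 0→1
i=71 'b': node 1→2

All matches (sorted): [[4,0],[9,3],[14,2],[14,5],[17,2],[24,1],[24,2],[24,6],[28,2],[28,5],[29,2],[30,2],[32,2],[32,5],[37,1],[37,2],[37,6],[41,2],[41,6],[46,1],[46,2],[46,6],[51,1],[51,2],[51,6],[54,2],[54,6],[59,0],[64,1],[64,2],[64,6],[68,2]]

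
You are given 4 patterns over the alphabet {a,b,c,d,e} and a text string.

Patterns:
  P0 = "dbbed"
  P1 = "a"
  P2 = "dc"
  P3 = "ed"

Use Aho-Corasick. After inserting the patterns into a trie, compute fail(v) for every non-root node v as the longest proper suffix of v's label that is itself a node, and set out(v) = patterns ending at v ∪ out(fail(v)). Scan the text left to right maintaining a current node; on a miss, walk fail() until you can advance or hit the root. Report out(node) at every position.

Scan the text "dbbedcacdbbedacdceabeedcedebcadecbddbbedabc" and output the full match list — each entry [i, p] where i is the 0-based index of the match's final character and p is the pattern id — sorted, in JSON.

Build:
Trie (insert patterns):
  n0 'ε': a→6 d→1 e→8
  n1 'd': b→2 c→7
  n2 'db': b→3
  n3 'dbb': e→4
  n4 'dbbe': d→5
  n5 'dbbed': ·  [P0 ends]
  n6 'a': ·  [P1 ends]
  n7 'dc': ·  [P2 ends]
  n8 'e': d→9
  n9 'ed': ·  [P3 ends]

Failure links (BFS by depth):
  n1('d'): parent n0 fail=0; on 'd' 0 → fail=0;  out ∅∪∅=∅
  n6('a'): parent n0 fail=0; on 'a' 0 → fail=0;  out {1}∪∅={1}
  n8('e'): parent n0 fail=0; on 'e' 0 → fail=0;  out ∅∪∅=∅
  n2('db'): parent n1 fail=0; on 'b' 0 → fail=0;  out ∅∪∅=∅
  n7('dc'): parent n1 fail=0; on 'c' 0 → fail=0;  out {2}∪∅={2}
  n9('ed'): parent n8 fail=0; on 'd' 0 → fail=1;  out {3}∪∅={3}
  n3('dbb'): parent n2 fail=0; on 'b' 0 → fail=0;  out ∅∪∅=∅
  n4('dbbe'): parent n3 fail=0; on 'e' 0 → fail=8;  out ∅∪∅=∅
  n5('dbbed'): parent n4 fail=8; on 'd' 8 → fail=9;  out {0}∪{3}={0,3}

Text stream:
[0] read 'd'  n0⇒n1
[1] read 'b'  n1⇒n2
[2] read 'b'  n2⇒n3
[3] read 'e'  n3⇒n4
[4] read 'd'  n4⇒n5  → match P0@[0:4],P3@[3:4]
[5] read 'c'  n5⇒n7 (fail-walked)  → match P2@[4:5]
[6] read 'a'  n7⇒n6 (fail-walked)  → match P1@[6:6]
[7] read 'c'  n6⇒n0 (fail-walked)
[8] read 'd'  n0⇒n1
[9] read 'b'  n1⇒n2
[10] read 'b'  n2⇒n3
[11] read 'e'  n3⇒n4
[12] read 'd'  n4⇒n5  → match P0@[8:12],P3@[11:12]
[13] read 'a'  n5⇒n6 (fail-walked)  → match P1@[13:13]
[14] read 'c'  n6⇒n0 (fail-walked)
[15] read 'd'  n0⇒n1
[16] read 'c'  n1⇒n7  → match P2@[15:16]
[17] read 'e'  n7⇒n8 (fail-walked)
[18] read 'a'  n8⇒n6 (fail-walked)  → match P1@[18:18]
[19] read 'b'  n6⇒n0 (fail-walked)
[20] read 'e'  n0⇒n8
[21] read 'e'  n8⇒n8 (fail-walked)
[22] read 'd'  n8⇒n9  → match P3@[21:22]
[23] read 'c'  n9⇒n7 (fail-walked)  → match P2@[22:23]
[24] read 'e'  n7⇒n8 (fail-walked)
[25] read 'd'  n8⇒n9  → match P3@[24:25]
[26] read 'e'  n9⇒n8 (fail-walked)
[27] read 'b'  n8⇒n0 (fail-walked)
[28] read 'c'  n0⇒n0
[29] read 'a'  n0⇒n6  → match P1@[29:29]
[30] read 'd'  n6⇒n1 (fail-walked)
[31] read 'e'  n1⇒n8 (fail-walked)
[32] read 'c'  n8⇒n0 (fail-walked)
[33] read 'b'  n0⇒n0
[34] read 'd'  n0⇒n1
[35] read 'd'  n1⇒n1 (fail-walked)
[36] read 'b'  n1⇒n2
[37] read 'b'  n2⇒n3
[38] read 'e'  n3⇒n4
[39] read 'd'  n4⇒n5  → match P0@[35:39],P3@[38:39]
[40] read 'a'  n5⇒n6 (fail-walked)  → match P1@[40:40]
[41] read 'b'  n6⇒n0 (fail-walked)
[42] read 'c'  n0⇒n0

Matches: [[4,0],[4,3],[5,2],[6,1],[12,0],[12,3],[13,1],[16,2],[18,1],[22,3],[23,2],[25,3],[29,1],[39,0],[39,3],[40,1]]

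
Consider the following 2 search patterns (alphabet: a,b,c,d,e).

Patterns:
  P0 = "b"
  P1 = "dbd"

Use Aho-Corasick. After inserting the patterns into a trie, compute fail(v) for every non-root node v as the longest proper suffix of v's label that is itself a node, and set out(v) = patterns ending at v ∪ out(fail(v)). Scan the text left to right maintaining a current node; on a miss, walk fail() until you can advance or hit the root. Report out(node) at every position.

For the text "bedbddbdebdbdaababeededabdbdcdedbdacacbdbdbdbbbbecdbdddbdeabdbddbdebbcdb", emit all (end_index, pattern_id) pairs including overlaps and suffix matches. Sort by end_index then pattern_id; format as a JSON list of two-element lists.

Construct AC machine:
Trie (insert patterns):
  0='ε' goto b→1 d→2
  1='b' goto ·  [P0 ends]
  2='d' goto b→3
  3='db' goto d→4
  4='dbd' goto ·  [P1 ends]

BFS fail/out derivation:
  n1('b'): parent n0 fail=0; on 'b' 0 → fail=0;  out {0}∪∅={0}
  n2('d'): parent n0 fail=0; on 'd' 0 → fail=0;  out ∅∪∅=∅
  n3('db'): parent n2 fail=0; on 'b' 0 → fail=1;  out ∅∪{0}={0}
  n4('dbd'): parent n3 fail=1; on 'd' 1→0 → fail=2;  out {1}∪∅={1}

Run:
pos 0 'b': at 1  emit P0@[0:0]
pos 1 'e': at 0 (fail-walked)
pos 2 'd': at 2
pos 3 'b': at 3  emit P0@[3:3]
pos 4 'd': at 4  emit P1@[2:4]
pos 5 'd': at 2 (fail-walked)
pos 6 'b': at 3  emit P0@[6:6]
pos 7 'd': at 4  emit P1@[5:7]
pos 8 'e': at 0 (fail-walked)
pos 9 'b': at 1  emit P0@[9:9]
pos 10 'd': at 2 (fail-walked)
pos 11 'b': at 3  emit P0@[11:11]
pos 12 'd': at 4  emit P1@[10:12]
pos 13 'a': at 0 (fail-walked)
pos 14 'a': at 0
pos 15 'b': at 1  emit P0@[15:15]
pos 16 'a': at 0 (fail-walked)
pos 17 'b': at 1  emit P0@[17:17]
pos 18 'e': at 0 (fail-walked)
pos 19 'e': at 0
pos 20 'd': at 2
pos 21 'e': at 0 (fail-walked)
pos 22 'd': at 2
pos 23 'a': at 0 (fail-walked)
pos 24 'b': at 1  emit P0@[24:24]
pos 25 'd': at 2 (fail-walked)
pos 26 'b': at 3  emit P0@[26:26]
pos 27 'd': at 4  emit P1@[25:27]
pos 28 'c': at 0 (fail-walked)
pos 29 'd': at 2
pos 30 'e': at 0 (fail-walked)
pos 31 'd': at 2
pos 32 'b': at 3  emit P0@[32:32]
pos 33 'd': at 4  emit P1@[31:33]
pos 34 'a': at 0 (fail-walked)
pos 35 'c': at 0
pos 36 'a': at 0
pos 37 'c': at 0
pos 38 'b': at 1  emit P0@[38:38]
pos 39 'd': at 2 (fail-walked)
pos 40 'b': at 3  emit P0@[40:40]
pos 41 'd': at 4  emit P1@[39:41]
pos 42 'b': at 3 (fail-walked)  emit P0@[42:42]
pos 43 'd': at 4  emit P1@[41:43]
pos 44 'b': at 3 (fail-walked)  emit P0@[44:44]
pos 45 'b': at 1 (fail-walked)  emit P0@[45:45]
pos 46 'b': at 1 (fail-walked)  emit P0@[46:46]
pos 47 'b': at 1 (fail-walked)  emit P0@[47:47]
pos 48 'e': at 0 (fail-walked)
pos 49 'c': at 0
pos 50 'd': at 2
pos 51 'b': at 3  emit P0@[51:51]
pos 52 'd': at 4  emit P1@[50:52]
pos 53 'd': at 2 (fail-walked)
pos 54 'd': at 2 (fail-walked)
pos 55 'b': at 3  emit P0@[55:55]
pos 56 'd': at 4  emit P1@[54:56]
pos 57 'e': at 0 (fail-walked)
pos 58 'a': at 0
pos 59 'b': at 1  emit P0@[59:59]
pos 60 'd': at 2 (fail-walked)
pos 61 'b': at 3  emit P0@[61:61]
pos 62 'd': at 4  emit P1@[60:62]
pos 63 'd': at 2 (fail-walked)
pos 64 'b': at 3  emit P0@[64:64]
pos 65 'd': at 4  emit P1@[63:65]
pos 66 'e': at 0 (fail-walked)
pos 67 'b': at 1  emit P0@[67:67]
pos 68 'b': at 1 (fail-walked)  emit P0@[68:68]
pos 69 'c': at 0 (fail-walked)
pos 70 'd': at 2
pos 71 'b': at 3  emit P0@[71:71]

All matches (sorted): [[0,0],[3,0],[4,1],[6,0],[7,1],[9,0],[11,0],[12,1],[15,0],[17,0],[24,0],[26,0],[27,1],[32,0],[33,1],[38,0],[40,0],[41,1],[42,0],[43,1],[44,0],[45,0],[46,0],[47,0],[51,0],[52,1],[55,0],[56,1],[59,0],[61,0],[62,1],[64,0],[65,1],[67,0],[68,0],[71,0]]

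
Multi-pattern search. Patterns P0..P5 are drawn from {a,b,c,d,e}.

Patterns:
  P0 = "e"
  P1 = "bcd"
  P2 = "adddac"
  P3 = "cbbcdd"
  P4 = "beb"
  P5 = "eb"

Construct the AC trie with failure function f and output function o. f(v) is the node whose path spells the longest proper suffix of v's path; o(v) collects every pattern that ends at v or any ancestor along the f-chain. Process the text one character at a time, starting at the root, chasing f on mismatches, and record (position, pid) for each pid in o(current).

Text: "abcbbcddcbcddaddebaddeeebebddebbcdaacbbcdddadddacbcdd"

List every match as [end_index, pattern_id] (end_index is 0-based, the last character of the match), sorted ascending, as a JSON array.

Build automaton:
Trie nodes:
  n0 'ε': a→5 b→2 c→11 e→1
  n1 'e': b→19  ←P0
  n2 'b': c→3 e→17
  n3 'bc': d→4
  n4 'bcd': ·  ←P1
  n5 'a': d→6
  n6 'ad': d→7
  n7 'add': d→8
  n8 'addd': a→9
  n9 'addda': c→10
  n10 'adddac': ·  ←P2
  n11 'c': b→12
  n12 'cb': b→13
  n13 'cbb': c→14
  n14 'cbbc': d→15
  n15 'cbbcd': d→16
  n16 'cbbcdd': ·  ←P3
  n17 'be': b→18
  n18 'beb': ·  ←P4
  n19 'eb': ·  ←P5

Failure links (BFS by depth):
  fail(1) 'e': from fail(0)=0 chase 'e': 0 ⇒ 0;  out={0}∪out(0)={0}
  fail(2) 'b': from fail(0)=0 chase 'b': 0 ⇒ 0;  out=∅∪out(0)=∅
  fail(5) 'a': from fail(0)=0 chase 'a': 0 ⇒ 0;  out=∅∪out(0)=∅
  fail(11) 'c': from fail(0)=0 chase 'c': 0 ⇒ 0;  out=∅∪out(0)=∅
  fail(3) 'bc': from fail(2)=0 chase 'c': 0 ⇒ 11;  out=∅∪out(11)=∅
  fail(6) 'ad': from fail(5)=0 chase 'd': 0 ⇒ 0;  out=∅∪out(0)=∅
  fail(12) 'cb': from fail(11)=0 chase 'b': 0 ⇒ 2;  out=∅∪out(2)=∅
  fail(17) 'be': from fail(2)=0 chase 'e': 0 ⇒ 1;  out=∅∪out(1)={0}
  fail(19) 'eb': from fail(1)=0 chase 'b': 0 ⇒ 2;  out={5}∪out(2)={5}
  fail(4) 'bcd': from fail(3)=11 chase 'd': 11→0 ⇒ 0;  out={1}∪out(0)={1}
  fail(7) 'add': from fail(6)=0 chase 'd': 0 ⇒ 0;  out=∅∪out(0)=∅
  fail(13) 'cbb': from fail(12)=2 chase 'b': 2→0 ⇒ 2;  out=∅∪out(2)=∅
  fail(18) 'beb': from fail(17)=1 chase 'b': 1 ⇒ 19;  out={4}∪out(19)={4,5}
  fail(8) 'addd': from fail(7)=0 chase 'd': 0 ⇒ 0;  out=∅∪out(0)=∅
  fail(14) 'cbbc': from fail(13)=2 chase 'c': 2 ⇒ 3;  out=∅∪out(3)=∅
  fail(9) 'addda': from fail(8)=0 chase 'a': 0 ⇒ 5;  out=∅∪out(5)=∅
  fail(15) 'cbbcd': from fail(14)=3 chase 'd': 3 ⇒ 4;  out=∅∪out(4)={1}
  fail(10) 'adddac': from fail(9)=5 chase 'c': 5→0 ⇒ 11;  out={2}∪out(11)={2}
  fail(16) 'cbbcdd': from fail(15)=4 chase 'd': 4→0 ⇒ 0;  out={3}∪out(0)={3}

Run:
i=0 'a': node 0→5
i=1 'b': node 5→2 (via fail)
i=2 'c': node 2→3
i=3 'b': node 3→12 (via fail)
i=4 'b': node 12→13
i=5 'c': node 13→14
i=6 'd': node 14→15  → match P1@[4:6]
i=7 'd': node 15→16  → match P3@[2:7]
i=8 'c': node 16→11 (via fail)
i=9 'b': node 11→12
i=10 'c': node 12→3 (via fail)
i=11 'd': node 3→4  → match P1@[9:11]
i=12 'd': node 4→0 (via fail)
i=13 'a': node 0→5
i=14 'd': node 5→6
i=15 'd': node 6→7
i=16 'e': node 7→1 (via fail)  → match P0@[16:16]
i=17 'b': node 1→19  → match P5@[16:17]
i=18 'a': node 19→5 (via fail)
i=19 'd': node 5→6
i=20 'd': node 6→7
i=21 'e': node 7→1 (via fail)  → match P0@[21:21]
i=22 'e': node 1→1 (via fail)  → match P0@[22:22]
i=23 'e': node 1→1 (via fail)  → match P0@[23:23]
i=24 'b': node 1→19  → match P5@[23:24]
i=25 'e': node 19→17 (via fail)  → match P0@[25:25]
i=26 'b': node 17→18  → match P4@[24:26],P5@[25:26]
i=27 'd': node 18→0 (via fail)
i=28 'd': node 0→0
i=29 'e': node 0→1  → match P0@[29:29]
i=30 'b': node 1→19  → match P5@[29:30]
i=31 'b': node 19→2 (via fail)
i=32 'c': node 2→3
i=33 'd': node 3→4  → match P1@[31:33]
i=34 'a': node 4→5 (via fail)
i=35 'a': node 5→5 (via fail)
i=36 'c': node 5→11 (via fail)
i=37 'b': node 11→12
i=38 'b': node 12→13
i=39 'c': node 13→14
i=40 'd': node 14→15  → match P1@[38:40]
i=41 'd': node 15→16  → match P3@[36:41]
i=42 'd': node 16→0 (via fail)
i=43 'a': node 0→5
i=44 'd': node 5→6
i=45 'd': node 6→7
i=46 'd': node 7→8
i=47 'a': node 8→9
i=48 'c': node 9→10  → match P2@[43:48]
i=49 'b': node 10→12 (via fail)
i=50 'c': node 12→3 (via fail)
i=51 'd': node 3→4  → match P1@[49:51]
i=52 'd': node 4→0 (via fail)

Matches: [[6,1],[7,3],[11,1],[16,0],[17,5],[21,0],[22,0],[23,0],[24,5],[25,0],[26,4],[26,5],[29,0],[30,5],[33,1],[40,1],[41,3],[48,2],[51,1]]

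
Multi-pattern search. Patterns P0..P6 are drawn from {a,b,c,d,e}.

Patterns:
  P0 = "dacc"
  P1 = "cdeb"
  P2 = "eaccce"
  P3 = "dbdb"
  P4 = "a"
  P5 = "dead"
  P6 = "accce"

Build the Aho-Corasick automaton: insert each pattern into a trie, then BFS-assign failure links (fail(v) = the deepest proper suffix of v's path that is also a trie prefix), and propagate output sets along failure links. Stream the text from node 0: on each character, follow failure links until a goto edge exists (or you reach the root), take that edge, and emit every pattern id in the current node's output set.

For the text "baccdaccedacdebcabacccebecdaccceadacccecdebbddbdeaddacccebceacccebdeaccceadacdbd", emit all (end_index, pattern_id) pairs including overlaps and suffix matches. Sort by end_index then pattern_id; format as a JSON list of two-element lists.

Construct AC machine:
Trie nodes:
  n0 'ε': a→18 c→5 d→1 e→9
  n1 'd': a→2 b→15 e→19
  n2 'da': c→3
  n3 'dac': c→4
  n4 'dacc': ·  ←P0
  n5 'c': d→6
  n6 'cd': e→7
  n7 'cde': b→8
  n8 'cdeb': ·  ←P1
  n9 'e': a→10
  n10 'ea': c→11
  n11 'eac': c→12
  n12 'eacc': c→13
  n13 'eaccc': e→14
  n14 'eaccce': ·  ←P2
  n15 'db': d→16
  n16 'dbd': b→17
  n17 'dbdb': ·  ←P3
  n18 'a': c→22  ←P4
  n19 'de': a→20
  n20 'dea': d→21
  n21 'dead': ·  ←P5
  n22 'ac': c→23
  n23 'acc': c→24
  n24 'accc': e→25
  n25 'accce': ·  ←P6

BFS fail/out derivation:
  fail(1) 'd': from fail(0)=0 chase 'd': 0 ⇒ 0;  out=∅∪out(0)=∅
  fail(5) 'c': from fail(0)=0 chase 'c': 0 ⇒ 0;  out=∅∪out(0)=∅
  fail(9) 'e': from fail(0)=0 chase 'e': 0 ⇒ 0;  out=∅∪out(0)=∅
  fail(18) 'a': from fail(0)=0 chase 'a': 0 ⇒ 0;  out={4}∪out(0)={4}
  fail(2) 'da': from fail(1)=0 chase 'a': 0 ⇒ 18;  out=∅∪out(18)={4}
  fail(6) 'cd': from fail(5)=0 chase 'd': 0 ⇒ 1;  out=∅∪out(1)=∅
  fail(10) 'ea': from fail(9)=0 chase 'a': 0 ⇒ 18;  out=∅∪out(18)={4}
  fail(15) 'db': from fail(1)=0 chase 'b': 0 ⇒ 0;  out=∅∪out(0)=∅
  fail(19) 'de': from fail(1)=0 chase 'e': 0 ⇒ 9;  out=∅∪out(9)=∅
  fail(22) 'ac': from fail(18)=0 chase 'c': 0 ⇒ 5;  out=∅∪out(5)=∅
  fail(3) 'dac': from fail(2)=18 chase 'c': 18 ⇒ 22;  out=∅∪out(22)=∅
  fail(7) 'cde': from fail(6)=1 chase 'e': 1 ⇒ 19;  out=∅∪out(19)=∅
  fail(11) 'eac': from fail(10)=18 chase 'c': 18 ⇒ 22;  out=∅∪out(22)=∅
  fail(16) 'dbd': from fail(15)=0 chase 'd': 0 ⇒ 1;  out=∅∪out(1)=∅
  fail(20) 'dea': from fail(19)=9 chase 'a': 9 ⇒ 10;  out=∅∪out(10)={4}
  fail(23) 'acc': from fail(22)=5 chase 'c': 5→0 ⇒ 5;  out=∅∪out(5)=∅
  fail(4) 'dacc': from fail(3)=22 chase 'c': 22 ⇒ 23;  out={0}∪out(23)={0}
  fail(8) 'cdeb': from fail(7)=19 chase 'b': 19→9→0 ⇒ 0;  out={1}∪out(0)={1}
  fail(12) 'eacc': from fail(11)=22 chase 'c': 22 ⇒ 23;  out=∅∪out(23)=∅
  fail(17) 'dbdb': from fail(16)=1 chase 'b': 1 ⇒ 15;  out={3}∪out(15)={3}
  fail(21) 'dead': from fail(20)=10 chase 'd': 10→18→0 ⇒ 1;  out={5}∪out(1)={5}
  fail(24) 'accc': from fail(23)=5 chase 'c': 5→0 ⇒ 5;  out=∅∪out(5)=∅
  fail(13) 'eaccc': from fail(12)=23 chase 'c': 23 ⇒ 24;  out=∅∪out(24)=∅
  fail(25) 'accce': from fail(24)=5 chase 'e': 5→0 ⇒ 9;  out={6}∪out(9)={6}
  fail(14) 'eaccce': from fail(13)=24 chase 'e': 24 ⇒ 25;  out={2}∪out(25)={2,6}

Run:
i=0 'b': node 0→0
i=1 'a': node 0→18  emit P4@[1:1]
i=2 'c': node 18→22
i=3 'c': node 22→23
i=4 'd': node 23→6 (via fail)
i=5 'a': node 6→2 (via fail)  emit P4@[5:5]
i=6 'c': node 2→3
i=7 'c': node 3→4  emit P0@[4:7]
i=8 'e': node 4→9 (via fail)
i=9 'd': node 9→1 (via fail)
i=10 'a': node 1→2  emit P4@[10:10]
i=11 'c': node 2→3
i=12 'd': node 3→6 (via fail)
i=13 'e': node 6→7
i=14 'b': node 7→8  emit P1@[11:14]
i=15 'c': node 8→5 (via fail)
i=16 'a': node 5→18 (via fail)  emit P4@[16:16]
i=17 'b': node 18→0 (via fail)
i=18 'a': node 0→18  emit P4@[18:18]
i=19 'c': node 18→22
i=20 'c': node 22→23
i=21 'c': node 23→24
i=22 'e': node 24→25  emit P6@[18:22]
i=23 'b': node 25→0 (via fail)
i=24 'e': node 0→9
i=25 'c': node 9→5 (via fail)
i=26 'd': node 5→6
i=27 'a': node 6→2 (via fail)  emit P4@[27:27]
i=28 'c': node 2→3
i=29 'c': node 3→4  emit P0@[26:29]
i=30 'c': node 4→24 (via fail)
i=31 'e': node 24→25  emit P6@[27:31]
i=32 'a': node 25→10 (via fail)  emit P4@[32:32]
i=33 'd': node 10→1 (via fail)
i=34 'a': node 1→2  emit P4@[34:34]
i=35 'c': node 2→3
i=36 'c': node 3→4  emit P0@[33:36]
i=37 'c': node 4→24 (via fail)
i=38 'e': node 24→25  emit P6@[34:38]
i=39 'c': node 25→5 (via fail)
i=40 'd': node 5→6
i=41 'e': node 6→7
i=42 'b': node 7→8  emit P1@[39:42]
i=43 'b': node 8→0 (via fail)
i=44 'd': node 0→1
i=45 'd': node 1→1 (via fail)
i=46 'b': node 1→15
i=47 'd': node 15→16
i=48 'e': node 16→19 (via fail)
i=49 'a': node 19→20  emit P4@[49:49]
i=50 'd': node 20→21  emit P5@[47:50]
i=51 'd': node 21→1 (via fail)
i=52 'a': node 1→2  emit P4@[52:52]
i=53 'c': node 2→3
i=54 'c': node 3→4  emit P0@[51:54]
i=55 'c': node 4→24 (via fail)
i=56 'e': node 24→25  emit P6@[52:56]
i=57 'b': node 25→0 (via fail)
i=58 'c': node 0→5
i=59 'e': node 5→9 (via fail)
i=60 'a': node 9→10  emit P4@[60:60]
i=61 'c': node 10→11
i=62 'c': node 11→12
i=63 'c': node 12→13
i=64 'e': node 13→14  emit P2@[59:64],P6@[60:64]
i=65 'b': node 14→0 (via fail)
i=66 'd': node 0→1
i=67 'e': node 1→19
i=68 'a': node 19→20  emit P4@[68:68]
i=69 'c': node 20→11 (via fail)
i=70 'c': node 11→12
i=71 'c': node 12→13
i=72 'e': node 13→14  emit P2@[67:72],P6@[68:72]
i=73 'a': node 14→10 (via fail)  emit P4@[73:73]
i=74 'd': node 10→1 (via fail)
i=75 'a': node 1→2  emit P4@[75:75]
i=76 'c': node 2→3
i=77 'd': node 3→6 (via fail)
i=78 'b': node 6→15 (via fail)
i=79 'd': node 15→16

Result: [[1,4],[5,4],[7,0],[10,4],[14,1],[16,4],[18,4],[22,6],[27,4],[29,0],[31,6],[32,4],[34,4],[36,0],[38,6],[42,1],[49,4],[50,5],[52,4],[54,0],[56,6],[60,4],[64,2],[64,6],[68,4],[72,2],[72,6],[73,4],[75,4]]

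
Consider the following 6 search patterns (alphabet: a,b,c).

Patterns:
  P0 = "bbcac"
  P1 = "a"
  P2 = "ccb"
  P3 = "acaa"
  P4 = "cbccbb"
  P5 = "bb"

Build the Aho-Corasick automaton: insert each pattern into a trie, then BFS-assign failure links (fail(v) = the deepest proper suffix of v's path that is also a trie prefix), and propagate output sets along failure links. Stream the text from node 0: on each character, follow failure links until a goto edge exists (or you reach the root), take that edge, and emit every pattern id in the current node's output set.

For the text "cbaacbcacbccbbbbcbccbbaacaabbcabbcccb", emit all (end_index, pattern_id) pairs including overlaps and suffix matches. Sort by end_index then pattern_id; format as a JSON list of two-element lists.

Construct AC machine:
Trie (insert patterns):
  0='ε' goto a→6 b→1 c→7
  1='b' goto b→2
  2='bb' goto c→3  [P5 ends]
  3='bbc' goto a→4
  4='bbca' goto c→5
  5='bbcac' goto ·  [P0 ends]
  6='a' goto c→10  [P1 ends]
  7='c' goto b→13 c→8
  8='cc' goto b→9
  9='ccb' goto ·  [P2 ends]
  10='ac' goto a→11
  11='aca' goto a→12
  12='acaa' goto ·  [P3 ends]
  13='cb' goto c→14
  14='cbc' goto c→15
  15='cbcc' goto b→16
  16='cbccb' goto b→17
  17='cbccbb' goto ·  [P4 ends]

BFS fail/out derivation:
  n1('b'): parent n0 fail=0; on 'b' 0 → fail=0;  out ∅∪∅=∅
  n6('a'): parent n0 fail=0; on 'a' 0 → fail=0;  out {1}∪∅={1}
  n7('c'): parent n0 fail=0; on 'c' 0 → fail=0;  out ∅∪∅=∅
  n2('bb'): parent n1 fail=0; on 'b' 0 → fail=1;  out {5}∪∅={5}
  n8('cc'): parent n7 fail=0; on 'c' 0 → fail=7;  out ∅∪∅=∅
  n10('ac'): parent n6 fail=0; on 'c' 0 → fail=7;  out ∅∪∅=∅
  n13('cb'): parent n7 fail=0; on 'b' 0 → fail=1;  out ∅∪∅=∅
  n3('bbc'): parent n2 fail=1; on 'c' 1→0 → fail=7;  out ∅∪∅=∅
  n9('ccb'): parent n8 fail=7; on 'b' 7 → fail=13;  out {2}∪∅={2}
  n11('aca'): parent n10 fail=7; on 'a' 7→0 → fail=6;  out ∅∪{1}={1}
  n14('cbc'): parent n13 fail=1; on 'c' 1→0 → fail=7;  out ∅∪∅=∅
  n4('bbca'): parent n3 fail=7; on 'a' 7→0 → fail=6;  out ∅∪{1}={1}
  n12('acaa'): parent n11 fail=6; on 'a' 6→0 → fail=6;  out {3}∪{1}={1,3}
  n15('cbcc'): parent n14 fail=7; on 'c' 7 → fail=8;  out ∅∪∅=∅
  n5('bbcac'): parent n4 fail=6; on 'c' 6 → fail=10;  out {0}∪∅={0}
  n16('cbccb'): parent n15 fail=8; on 'b' 8 → fail=9;  out ∅∪{2}={2}
  n17('cbccbb'): parent n16 fail=9; on 'b' 9→13→1 → fail=2;  out {4}∪{5}={4,5}

Run:
pos 0 'c': at 7
pos 1 'b': at 13
pos 2 'a': at 6 (fail-walked)  → match P1@[2:2]
pos 3 'a': at 6 (fail-walked)  → match P1@[3:3]
pos 4 'c': at 10
pos 5 'b': at 13 (fail-walked)
pos 6 'c': at 14
pos 7 'a': at 6 (fail-walked)  → match P1@[7:7]
pos 8 'c': at 10
pos 9 'b': at 13 (fail-walked)
pos 10 'c': at 14
pos 11 'c': at 15
pos 12 'b': at 16  → match P2@[10:12]
pos 13 'b': at 17  → match P4@[8:13],P5@[12:13]
pos 14 'b': at 2 (fail-walked)  → match P5@[13:14]
pos 15 'b': at 2 (fail-walked)  → match P5@[14:15]
pos 16 'c': at 3
pos 17 'b': at 13 (fail-walked)
pos 18 'c': at 14
pos 19 'c': at 15
pos 20 'b': at 16  → match P2@[18:20]
pos 21 'b': at 17  → match P4@[16:21],P5@[20:21]
pos 22 'a': at 6 (fail-walked)  → match P1@[22:22]
pos 23 'a': at 6 (fail-walked)  → match P1@[23:23]
pos 24 'c': at 10
pos 25 'a': at 11  → match P1@[25:25]
pos 26 'a': at 12  → match P1@[26:26],P3@[23:26]
pos 27 'b': at 1 (fail-walked)
pos 28 'b': at 2  → match P5@[27:28]
pos 29 'c': at 3
pos 30 'a': at 4  → match P1@[30:30]
pos 31 'b': at 1 (fail-walked)
pos 32 'b': at 2  → match P5@[31:32]
pos 33 'c': at 3
pos 34 'c': at 8 (fail-walked)
pos 35 'c': at 8 (fail-walked)
pos 36 'b': at 9  → match P2@[34:36]

Result: [[2,1],[3,1],[7,1],[12,2],[13,4],[13,5],[14,5],[15,5],[20,2],[21,4],[21,5],[22,1],[23,1],[25,1],[26,1],[26,3],[28,5],[30,1],[32,5],[36,2]]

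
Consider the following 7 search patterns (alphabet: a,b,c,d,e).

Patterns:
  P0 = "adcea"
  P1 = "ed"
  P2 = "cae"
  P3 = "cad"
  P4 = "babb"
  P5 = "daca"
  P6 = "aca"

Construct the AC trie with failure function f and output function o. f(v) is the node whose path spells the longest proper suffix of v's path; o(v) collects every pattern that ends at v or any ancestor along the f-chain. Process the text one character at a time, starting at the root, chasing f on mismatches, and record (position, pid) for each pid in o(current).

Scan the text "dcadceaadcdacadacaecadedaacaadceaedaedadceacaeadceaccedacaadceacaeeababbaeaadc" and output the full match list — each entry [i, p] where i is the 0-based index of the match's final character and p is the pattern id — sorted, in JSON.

Build:
Trie nodes:
  0='ε' goto a→1 b→12 c→8 d→16 e→6
  1='a' goto c→20 d→2
  2='ad' goto c→3
  3='adc' goto e→4
  4='adce' goto a→5
  5='adcea' goto ·  ←P0
  6='e' goto d→7
  7='ed' goto ·  ←P1
  8='c' goto a→9
  9='ca' goto d→11 e→10
  10='cae' goto ·  ←P2
  11='cad' goto ·  ←P3
  12='b' goto a→13
  13='ba' goto b→14
  14='bab' goto b→15
  15='babb' goto ·  ←P4
  16='d' goto a→17
  17='da' goto c→18
  18='dac' goto a→19
  19='daca' goto ·  ←P5
  20='ac' goto a→21
  21='aca' goto ·  ←P6

Failure links (BFS by depth):
  n1('a'): parent n0 fail=0; on 'a' 0 → fail=0;  out ∅∪∅=∅
  n6('e'): parent n0 fail=0; on 'e' 0 → fail=0;  out ∅∪∅=∅
  n8('c'): parent n0 fail=0; on 'c' 0 → fail=0;  out ∅∪∅=∅
  n12('b'): parent n0 fail=0; on 'b' 0 → fail=0;  out ∅∪∅=∅
  n16('d'): parent n0 fail=0; on 'd' 0 → fail=0;  out ∅∪∅=∅
  n2('ad'): parent n1 fail=0; on 'd' 0 → fail=16;  out ∅∪∅=∅
  n7('ed'): parent n6 fail=0; on 'd' 0 → fail=16;  out {1}∪∅={1}
  n9('ca'): parent n8 fail=0; on 'a' 0 → fail=1;  out ∅∪∅=∅
  n13('ba'): parent n12 fail=0; on 'a' 0 → fail=1;  out ∅∪∅=∅
  n17('da'): parent n16 fail=0; on 'a' 0 → fail=1;  out ∅∪∅=∅
  n20('ac'): parent n1 fail=0; on 'c' 0 → fail=8;  out ∅∪∅=∅
  n3('adc'): parent n2 fail=16; on 'c' 16→0 → fail=8;  out ∅∪∅=∅
  n10('cae'): parent n9 fail=1; on 'e' 1→0 → fail=6;  out {2}∪∅={2}
  n11('cad'): parent n9 fail=1; on 'd' 1 → fail=2;  out {3}∪∅={3}
  n14('bab'): parent n13 fail=1; on 'b' 1→0 → fail=12;  out ∅∪∅=∅
  n18('dac'): parent n17 fail=1; on 'c' 1 → fail=20;  out ∅∪∅=∅
  n21('aca'): parent n20 fail=8; on 'a' 8 → fail=9;  out {6}∪∅={6}
  n4('adce'): parent n3 fail=8; on 'e' 8→0 → fail=6;  out ∅∪∅=∅
  n15('babb'): parent n14 fail=12; on 'b' 12→0 → fail=12;  out {4}∪∅={4}
  n19('daca'): parent n18 fail=20; on 'a' 20 → fail=21;  out {5}∪{6}={5,6}
  n5('adcea'): parent n4 fail=6; on 'a' 6→0 → fail=1;  out {0}∪∅={0}

Run:
i=0 'd': node 0→16
i=1 'c': node 16→8 (fail-walked)
i=2 'a': node 8→9
i=3 'd': node 9→11  emit P3@[1:3]
i=4 'c': node 11→3 (fail-walked)
i=5 'e': node 3→4
i=6 'a': node 4→5  emit P0@[2:6]
i=7 'a': node 5→1 (fail-walked)
i=8 'd': node 1→2
i=9 'c': node 2→3
i=10 'd': node 3→16 (fail-walked)
i=11 'a': node 16→17
i=12 'c': node 17→18
i=13 'a': node 18→19  emit P5@[10:13],P6@[11:13]
i=14 'd': node 19→11 (fail-walked)  emit P3@[12:14]
i=15 'a': node 11→17 (fail-walked)
i=16 'c': node 17→18
i=17 'a': node 18→19  emit P5@[14:17],P6@[15:17]
i=18 'e': node 19→10 (fail-walked)  emit P2@[16:18]
i=19 'c': node 10→8 (fail-walked)
i=20 'a': node 8→9
i=21 'd': node 9→11  emit P3@[19:21]
i=22 'e': node 11→6 (fail-walked)
i=23 'd': node 6→7  emit P1@[22:23]
i=24 'a': node 7→17 (fail-walked)
i=25 'a': node 17→1 (fail-walked)
i=26 'c': node 1→20
i=27 'a': node 20→21  emit P6@[25:27]
i=28 'a': node 21→1 (fail-walked)
i=29 'd': node 1→2
i=30 'c': node 2→3
i=31 'e': node 3→4
i=32 'a': node 4→5  emit P0@[28:32]
i=33 'e': node 5→6 (fail-walked)
i=34 'd': node 6→7  emit P1@[33:34]
i=35 'a': node 7→17 (fail-walked)
i=36 'e': node 17→6 (fail-walked)
i=37 'd': node 6→7  emit P1@[36:37]
i=38 'a': node 7→17 (fail-walked)
i=39 'd': node 17→2 (fail-walked)
i=40 'c': node 2→3
i=41 'e': node 3→4
i=42 'a': node 4→5  emit P0@[38:42]
i=43 'c': node 5→20 (fail-walked)
i=44 'a': node 20→21  emit P6@[42:44]
i=45 'e': node 21→10 (fail-walked)  emit P2@[43:45]
i=46 'a': node 10→1 (fail-walked)
i=47 'd': node 1→2
i=48 'c': node 2→3
i=49 'e': node 3→4
i=50 'a': node 4→5  emit P0@[46:50]
i=51 'c': node 5→20 (fail-walked)
i=52 'c': node 20→8 (fail-walked)
i=53 'e': node 8→6 (fail-walked)
i=54 'd': node 6→7  emit P1@[53:54]
i=55 'a': node 7→17 (fail-walked)
i=56 'c': node 17→18
i=57 'a': node 18→19  emit P5@[54:57],P6@[55:57]
i=58 'a': node 19→1 (fail-walked)
i=59 'd': node 1→2
i=60 'c': node 2→3
i=61 'e': node 3→4
i=62 'a': node 4→5  emit P0@[58:62]
i=63 'c': node 5→20 (fail-walked)
i=64 'a': node 20→21  emit P6@[62:64]
i=65 'e': node 21→10 (fail-walked)  emit P2@[63:65]
i=66 'e': node 10→6 (fail-walked)
i=67 'a': node 6→1 (fail-walked)
i=68 'b': node 1→12 (fail-walked)
i=69 'a': node 12→13
i=70 'b': node 13→14
i=71 'b': node 14→15  emit P4@[68:71]
i=72 'a': node 15→13 (fail-walked)
i=73 'e': node 13→6 (fail-walked)
i=74 'a': node 6→1 (fail-walked)
i=75 'a': node 1→1 (fail-walked)
i=76 'd': node 1→2
i=77 'c': node 2→3

Result: [[3,3],[6,0],[13,5],[13,6],[14,3],[17,5],[17,6],[18,2],[21,3],[23,1],[27,6],[32,0],[34,1],[37,1],[42,0],[44,6],[45,2],[50,0],[54,1],[57,5],[57,6],[62,0],[64,6],[65,2],[71,4]]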